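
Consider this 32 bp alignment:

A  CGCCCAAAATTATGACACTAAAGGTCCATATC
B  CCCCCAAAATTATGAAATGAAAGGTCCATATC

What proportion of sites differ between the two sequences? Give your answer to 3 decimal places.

0.125

The sequences differ at 4 of 32 positions (sites 2, 16, 18, 19).
p = 4/32 = 0.125.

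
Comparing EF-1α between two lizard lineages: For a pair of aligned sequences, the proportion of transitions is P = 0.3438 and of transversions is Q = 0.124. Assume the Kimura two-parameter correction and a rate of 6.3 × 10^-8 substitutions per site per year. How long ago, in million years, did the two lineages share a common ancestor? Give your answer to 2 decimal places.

Under the Kimura two-parameter model, d = −½ ln(1 − 2P − Q) − ¼ ln(1 − 2Q).
1 − 2P − Q = 0.1884, giving −½ ln(0.1884) = 0.834594.
1 − 2Q = 0.752, giving −¼ ln(0.752) = 0.071255.
d = 0.834594 + 0.071255 = 0.905849.
Under a molecular clock d = 2μt, so t = d/(2μ) = 0.905849 / (2 × 6.3 × 10^-8) = 7.19 million years.

7.19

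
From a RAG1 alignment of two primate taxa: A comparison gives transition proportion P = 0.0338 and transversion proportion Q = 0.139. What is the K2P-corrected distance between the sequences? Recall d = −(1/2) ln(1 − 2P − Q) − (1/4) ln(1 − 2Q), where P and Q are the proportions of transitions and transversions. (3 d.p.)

Under the Kimura two-parameter model, d = −½ ln(1 − 2P − Q) − ¼ ln(1 − 2Q).
1 − 2P − Q = 0.7934, giving −½ ln(0.7934) = 0.115714.
1 − 2Q = 0.722, giving −¼ ln(0.722) = 0.081433.
d = 0.115714 + 0.081433 = 0.197147.

0.197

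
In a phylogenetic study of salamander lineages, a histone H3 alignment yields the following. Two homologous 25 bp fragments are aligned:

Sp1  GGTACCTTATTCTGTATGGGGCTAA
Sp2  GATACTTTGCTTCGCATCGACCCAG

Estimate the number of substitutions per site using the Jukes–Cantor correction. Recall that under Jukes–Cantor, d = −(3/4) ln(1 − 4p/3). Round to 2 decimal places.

0.77

The sequences differ at 12 of 25 sites, so p = 12/25 = 0.48.
d = −(3/4) ln(1 − 4p/3) = −0.75 ln(1 − 0.64) = −0.75 ln(0.36)
  = −0.75 × (-1.021651) = 0.766238 substitutions/site.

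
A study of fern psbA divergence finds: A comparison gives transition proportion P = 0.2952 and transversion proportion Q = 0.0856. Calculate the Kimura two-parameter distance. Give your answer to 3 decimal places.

Under the Kimura two-parameter model, d = −½ ln(1 − 2P − Q) − ¼ ln(1 − 2Q).
1 − 2P − Q = 0.324, giving −½ ln(0.324) = 0.563506.
1 − 2Q = 0.8288, giving −¼ ln(0.8288) = 0.046944.
d = 0.563506 + 0.046944 = 0.610450.

0.610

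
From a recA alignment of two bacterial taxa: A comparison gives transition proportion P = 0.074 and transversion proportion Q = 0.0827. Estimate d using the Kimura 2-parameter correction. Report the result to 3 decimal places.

Under the Kimura two-parameter model, d = −½ ln(1 − 2P − Q) − ¼ ln(1 − 2Q).
1 − 2P − Q = 0.7693, giving −½ ln(0.7693) = 0.131137.
1 − 2Q = 0.8346, giving −¼ ln(0.8346) = 0.045201.
d = 0.131137 + 0.045201 = 0.176338.

0.176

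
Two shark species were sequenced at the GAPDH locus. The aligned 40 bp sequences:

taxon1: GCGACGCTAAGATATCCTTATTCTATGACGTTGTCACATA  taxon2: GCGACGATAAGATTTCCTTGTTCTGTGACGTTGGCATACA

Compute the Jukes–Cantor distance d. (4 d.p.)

0.1993

The sequences differ at 7 of 40 sites (7, 14, 20, 25, 34, 37, 39), so p = 7/40 = 0.175.
d = −(3/4) ln(1 − 4p/3) = −0.75 ln(1 − 0.233333) = −0.75 ln(0.766667)
  = −0.75 × (-0.265703) = 0.199277 substitutions/site.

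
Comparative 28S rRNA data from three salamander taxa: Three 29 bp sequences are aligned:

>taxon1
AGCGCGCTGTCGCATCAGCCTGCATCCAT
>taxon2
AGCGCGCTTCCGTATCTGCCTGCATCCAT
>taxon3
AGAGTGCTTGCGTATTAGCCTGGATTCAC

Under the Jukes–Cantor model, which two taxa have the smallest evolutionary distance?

taxon1–taxon2: 4/29 differ, p = 0.138, d = 0.152.
taxon1–taxon3: 9/29 differ, p = 0.310, d = 0.401.
taxon2–taxon3: 8/29 differ, p = 0.276, d = 0.344.
The smallest distance is between taxon1 and taxon2.

taxon1 and taxon2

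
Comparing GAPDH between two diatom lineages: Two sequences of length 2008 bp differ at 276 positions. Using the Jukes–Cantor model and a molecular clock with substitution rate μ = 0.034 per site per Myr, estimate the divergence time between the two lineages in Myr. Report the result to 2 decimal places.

2.23

p = 276/2008 ≈ 0.13745.
d = −(3/4) ln(1 − 4p/3) = −0.75 ln(1 − 0.183267) = −0.75 ln(0.816733)
  = −0.75 × (-0.202443) = 0.151832 substitutions/site.
Under a molecular clock d = 2μt, so t = d/(2μ) = 0.151832 / (2 × 0.034) = 2.23 Myr.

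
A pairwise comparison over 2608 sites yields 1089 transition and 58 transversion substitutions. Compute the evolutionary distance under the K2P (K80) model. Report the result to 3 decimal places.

P = 1089/2608 ≈ 0.417561 and Q = 58/2608 ≈ 0.022239.
Under the Kimura two-parameter model, d = −½ ln(1 − 2P − Q) − ¼ ln(1 − 2Q).
1 − 2P − Q = 0.142639, giving −½ ln(0.142639) = 0.973719.
1 − 2Q = 0.955522, giving −¼ ln(0.955522) = 0.011374.
d = 0.973719 + 0.011374 = 0.985093.

0.985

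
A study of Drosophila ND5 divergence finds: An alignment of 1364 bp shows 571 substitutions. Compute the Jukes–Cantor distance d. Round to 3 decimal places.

p = 571/1364 ≈ 0.418622.
d = −(3/4) ln(1 − 4p/3) = −0.75 ln(1 − 0.558163) = −0.75 ln(0.441837)
  = −0.75 × (-0.816814) = 0.612611 substitutions/site.

0.613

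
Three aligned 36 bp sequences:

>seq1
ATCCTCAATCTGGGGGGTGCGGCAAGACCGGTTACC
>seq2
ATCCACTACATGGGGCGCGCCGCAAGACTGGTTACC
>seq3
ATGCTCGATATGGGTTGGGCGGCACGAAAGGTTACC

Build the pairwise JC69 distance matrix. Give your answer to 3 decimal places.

d(seq1,seq2) = 0.264, d(seq1,seq3) = 0.304, d(seq2,seq3) = 0.392

seq1–seq2: 8/36 sites differ → p ≈ 0.222222, d = −0.75 ln(1 − 0.296296) = 0.263548 ≈ 0.264.
seq1–seq3: 9/36 sites differ → p = 0.25, d = −0.75 ln(1 − 0.333333) = 0.304098 ≈ 0.304.
seq2–seq3: 11/36 sites differ → p ≈ 0.305556, d = −0.75 ln(1 − 0.407408) = 0.392437 ≈ 0.392.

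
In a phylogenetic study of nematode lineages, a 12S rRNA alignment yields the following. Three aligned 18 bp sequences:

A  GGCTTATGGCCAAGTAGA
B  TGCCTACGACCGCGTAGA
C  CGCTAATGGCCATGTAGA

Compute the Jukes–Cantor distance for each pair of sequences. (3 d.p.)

d(A,B) = 0.441, d(A,C) = 0.188, d(B,C) = 0.548

A–B: 6/18 sites differ → p ≈ 0.333333, d = −0.75 ln(1 − 0.444444) = 0.440839 ≈ 0.441.
A–C: 3/18 sites differ → p ≈ 0.166667, d = −0.75 ln(1 − 0.222223) = 0.188487 ≈ 0.188.
B–C: 7/18 sites differ → p ≈ 0.388889, d = −0.75 ln(1 − 0.518519) = 0.548166 ≈ 0.548.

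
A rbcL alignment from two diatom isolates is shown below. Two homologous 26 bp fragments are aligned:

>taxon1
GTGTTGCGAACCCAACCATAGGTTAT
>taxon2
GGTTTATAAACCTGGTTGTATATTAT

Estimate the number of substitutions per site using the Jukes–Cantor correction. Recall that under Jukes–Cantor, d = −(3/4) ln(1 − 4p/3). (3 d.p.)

The sequences differ at 13 of 26 sites, so p = 13/26 = 0.5.
d = −(3/4) ln(1 − 4p/3) = −0.75 ln(1 − 0.666667) = −0.75 ln(0.333333)
  = −0.75 × (-1.098613) = 0.823960 substitutions/site.

0.824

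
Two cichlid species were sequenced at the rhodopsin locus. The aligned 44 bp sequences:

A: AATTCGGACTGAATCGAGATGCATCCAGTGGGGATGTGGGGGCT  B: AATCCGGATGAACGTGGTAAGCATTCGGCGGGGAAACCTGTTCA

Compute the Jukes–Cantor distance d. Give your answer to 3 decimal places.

0.759

The sequences differ at 21 of 44 sites, so p = 21/44 ≈ 0.477273.
d = −(3/4) ln(1 − 4p/3) = −0.75 ln(1 − 0.636364) = −0.75 ln(0.363636)
  = −0.75 × (-1.011602) = 0.758702 substitutions/site.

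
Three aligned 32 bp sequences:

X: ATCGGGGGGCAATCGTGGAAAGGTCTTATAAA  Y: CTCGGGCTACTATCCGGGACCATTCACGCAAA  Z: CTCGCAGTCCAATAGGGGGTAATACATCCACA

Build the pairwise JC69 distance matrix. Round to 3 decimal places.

d(X,Y) = 0.736, d(X,Z) = 0.824, d(Y,Z) = 0.657

X–Y: 15/32 sites differ → p = 0.46875, d = −0.75 ln(1 − 0.625) = 0.735622 ≈ 0.736.
X–Z: 16/32 sites differ → p = 0.5, d = −0.75 ln(1 − 0.666667) = 0.823960 ≈ 0.824.
Y–Z: 14/32 sites differ → p = 0.4375, d = −0.75 ln(1 − 0.583333) = 0.656601 ≈ 0.657.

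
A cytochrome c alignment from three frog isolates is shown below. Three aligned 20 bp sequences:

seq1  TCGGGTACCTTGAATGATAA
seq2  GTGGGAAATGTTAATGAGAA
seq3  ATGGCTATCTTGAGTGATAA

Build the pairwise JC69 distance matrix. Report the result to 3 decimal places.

d(seq1,seq2) = 0.572, d(seq1,seq3) = 0.304, d(seq2,seq3) = 0.687

seq1–seq2: 8/20 sites differ → p = 0.4, d = −0.75 ln(1 − 0.533333) = 0.571605 ≈ 0.572.
seq1–seq3: 5/20 sites differ → p = 0.25, d = −0.75 ln(1 − 0.333333) = 0.304098 ≈ 0.304.
seq2–seq3: 9/20 sites differ → p = 0.45, d = −0.75 ln(1 − 0.6) = 0.687218 ≈ 0.687.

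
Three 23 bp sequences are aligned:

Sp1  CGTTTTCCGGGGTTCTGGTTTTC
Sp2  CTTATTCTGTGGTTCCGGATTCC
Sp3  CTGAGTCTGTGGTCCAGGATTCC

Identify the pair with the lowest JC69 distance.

Sp2 and Sp3

Sp1–Sp2: 7/23 differ, p = 0.304, d = 0.390.
Sp1–Sp3: 10/23 differ, p = 0.435, d = 0.650.
Sp2–Sp3: 4/23 differ, p = 0.174, d = 0.198.
The smallest distance is between Sp2 and Sp3.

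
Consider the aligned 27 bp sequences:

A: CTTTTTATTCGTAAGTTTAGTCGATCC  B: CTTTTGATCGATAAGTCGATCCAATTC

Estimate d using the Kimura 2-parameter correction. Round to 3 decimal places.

Of 27 sites, 6 differences are transitions and 4 are transversions, so P = 6/27 ≈ 0.222222 and Q = 4/27 ≈ 0.148148.
Under the Kimura two-parameter model, d = −½ ln(1 − 2P − Q) − ¼ ln(1 − 2Q).
1 − 2P − Q = 0.407408, giving −½ ln(0.407408) = 0.448970.
1 − 2Q = 0.703704, giving −¼ ln(0.703704) = 0.087849.
d = 0.448970 + 0.087849 = 0.536819.

0.537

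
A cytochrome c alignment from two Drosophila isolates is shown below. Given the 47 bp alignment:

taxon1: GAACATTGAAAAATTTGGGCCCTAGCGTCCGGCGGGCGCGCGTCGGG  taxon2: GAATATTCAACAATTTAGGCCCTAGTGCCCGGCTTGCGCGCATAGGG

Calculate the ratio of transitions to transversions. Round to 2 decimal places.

Transitions are A↔G and C↔T; transversions are all other mismatches.
Transitions: 5. Transversions: 5.
R = 5/5 = 1.00.

1.00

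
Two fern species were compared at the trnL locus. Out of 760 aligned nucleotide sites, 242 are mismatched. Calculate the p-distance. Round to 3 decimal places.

p = 242/760 = 0.318421… ≈ 0.318 (to 3 d.p.).

0.318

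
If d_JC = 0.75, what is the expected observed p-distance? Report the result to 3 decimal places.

0.474

p = (3/4)(1 − e^(−4d/3)) = 0.75 × (1 − e^(-1)) = 0.75 × (1 − 0.367879) = 0.474091.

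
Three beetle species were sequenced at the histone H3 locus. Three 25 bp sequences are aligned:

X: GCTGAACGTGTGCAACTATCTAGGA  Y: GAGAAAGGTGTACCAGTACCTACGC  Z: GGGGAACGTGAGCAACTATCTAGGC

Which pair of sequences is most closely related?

X–Y: 10/25 differ, p = 0.400, d = 0.572.
X–Z: 4/25 differ, p = 0.160, d = 0.180.
Y–Z: 9/25 differ, p = 0.360, d = 0.490.
The smallest distance is between X and Z.

X and Z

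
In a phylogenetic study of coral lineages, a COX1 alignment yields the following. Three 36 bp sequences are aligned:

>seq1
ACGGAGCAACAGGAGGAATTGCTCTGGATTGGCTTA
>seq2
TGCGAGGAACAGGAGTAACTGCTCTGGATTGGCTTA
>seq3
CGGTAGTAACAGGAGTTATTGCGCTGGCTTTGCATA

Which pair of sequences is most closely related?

seq1–seq2: 6/36 differ, p = 0.167, d = 0.188.
seq1–seq3: 10/36 differ, p = 0.278, d = 0.347.
seq2–seq3: 10/36 differ, p = 0.278, d = 0.347.
The smallest distance is between seq1 and seq2.

seq1 and seq2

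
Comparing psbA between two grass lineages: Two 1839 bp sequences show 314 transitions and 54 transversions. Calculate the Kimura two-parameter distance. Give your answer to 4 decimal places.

P = 314/1839 ≈ 0.170745 and Q = 54/1839 ≈ 0.029364.
Under the Kimura two-parameter model, d = −½ ln(1 − 2P − Q) − ¼ ln(1 − 2Q).
1 − 2P − Q = 0.629146, giving −½ ln(0.629146) = 0.231696.
1 − 2Q = 0.941272, giving −¼ ln(0.941272) = 0.015131.
d = 0.231696 + 0.015131 = 0.246827.

0.2468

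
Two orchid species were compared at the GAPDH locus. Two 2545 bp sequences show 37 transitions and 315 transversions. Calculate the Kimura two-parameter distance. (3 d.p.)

0.154

P = 37/2545 ≈ 0.014538 and Q = 315/2545 ≈ 0.123772.
Under the Kimura two-parameter model, d = −½ ln(1 − 2P − Q) − ¼ ln(1 − 2Q).
1 − 2P − Q = 0.847152, giving −½ ln(0.847152) = 0.082938.
1 − 2Q = 0.752456, giving −¼ ln(0.752456) = 0.071103.
d = 0.082938 + 0.071103 = 0.154041.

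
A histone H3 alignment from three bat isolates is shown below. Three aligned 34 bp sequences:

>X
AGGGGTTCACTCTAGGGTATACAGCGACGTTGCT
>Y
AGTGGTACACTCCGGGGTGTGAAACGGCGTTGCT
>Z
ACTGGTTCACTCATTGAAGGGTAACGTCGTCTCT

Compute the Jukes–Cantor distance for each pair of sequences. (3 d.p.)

X–Y: 9/34 sites differ → p ≈ 0.264706, d = −0.75 ln(1 − 0.352941) = 0.326488 ≈ 0.326.
X–Z: 15/34 sites differ → p ≈ 0.441176, d = −0.75 ln(1 − 0.588235) = 0.665477 ≈ 0.665.
Y–Z: 12/34 sites differ → p ≈ 0.352941, d = −0.75 ln(1 − 0.470588) = 0.476991 ≈ 0.477.

d(X,Y) = 0.326, d(X,Z) = 0.665, d(Y,Z) = 0.477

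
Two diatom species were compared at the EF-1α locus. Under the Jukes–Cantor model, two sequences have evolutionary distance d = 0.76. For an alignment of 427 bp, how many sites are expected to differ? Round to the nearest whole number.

Invert JC69: p = (3/4)(1 − e^(−4d/3)) = 0.75 × (1 − e^(-1.013333)) = 0.75 × (1 − 0.363007) = 0.477745.
Expected differing sites = pL ≈ 0.477745 × 427 = 203.997115 ≈ 204.

204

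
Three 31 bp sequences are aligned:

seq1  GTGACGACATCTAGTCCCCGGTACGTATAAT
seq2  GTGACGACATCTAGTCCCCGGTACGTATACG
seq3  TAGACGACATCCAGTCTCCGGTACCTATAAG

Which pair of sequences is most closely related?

seq1–seq2: 2/31 differ, p = 0.065, d = 0.067.
seq1–seq3: 6/31 differ, p = 0.194, d = 0.224.
seq2–seq3: 6/31 differ, p = 0.194, d = 0.224.
The smallest distance is between seq1 and seq2.

seq1 and seq2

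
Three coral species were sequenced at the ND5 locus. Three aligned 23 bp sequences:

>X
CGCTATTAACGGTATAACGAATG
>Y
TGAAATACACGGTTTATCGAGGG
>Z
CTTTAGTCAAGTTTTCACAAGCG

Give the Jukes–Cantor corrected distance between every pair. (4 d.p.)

d(X,Y) = 0.5532, d(X,Z) = 0.7614, d(Y,Z) = 0.8922

X–Y: 9/23 sites differ → p ≈ 0.391304, d = −0.75 ln(1 − 0.521739) = 0.553199 ≈ 0.5532.
X–Z: 11/23 sites differ → p ≈ 0.478261, d = −0.75 ln(1 − 0.637681) = 0.761423 ≈ 0.7614.
Y–Z: 12/23 sites differ → p ≈ 0.521739, d = −0.75 ln(1 − 0.695652) = 0.892188 ≈ 0.8922.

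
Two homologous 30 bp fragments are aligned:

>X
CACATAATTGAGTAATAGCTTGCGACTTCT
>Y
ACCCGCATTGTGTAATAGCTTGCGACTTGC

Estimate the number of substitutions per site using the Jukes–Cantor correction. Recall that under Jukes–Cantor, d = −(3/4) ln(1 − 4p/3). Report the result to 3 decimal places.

The sequences differ at 8 of 30 sites (1, 2, 4, 5, 6, 11, 29, 30), so p = 8/30 ≈ 0.266667.
d = −(3/4) ln(1 − 4p/3) = −0.75 ln(1 − 0.355556) = −0.75 ln(0.644444)
  = −0.75 × (-0.439367) = 0.329525 substitutions/site.

0.330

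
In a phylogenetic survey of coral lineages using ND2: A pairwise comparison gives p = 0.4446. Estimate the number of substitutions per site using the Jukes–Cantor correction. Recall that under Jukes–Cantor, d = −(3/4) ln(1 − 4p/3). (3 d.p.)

d = −(3/4) ln(1 − 4p/3) = −0.75 ln(1 − 0.5928) = −0.75 ln(0.4072)
  = −0.75 × (-0.898451) = 0.673838 substitutions/site.

0.674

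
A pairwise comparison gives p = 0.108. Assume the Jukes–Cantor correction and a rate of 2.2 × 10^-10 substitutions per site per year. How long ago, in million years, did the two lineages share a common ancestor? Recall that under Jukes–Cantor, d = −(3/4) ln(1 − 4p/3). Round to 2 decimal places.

d = −(3/4) ln(1 − 4p/3) = −0.75 ln(1 − 0.144) = −0.75 ln(0.856)
  = −0.75 × (-0.155485) = 0.116614 substitutions/site.
Under a molecular clock d = 2μt, so t = d/(2μ) = 0.116614 / (2 × 2.2 × 10^-10) = 265.03 million years.

265.03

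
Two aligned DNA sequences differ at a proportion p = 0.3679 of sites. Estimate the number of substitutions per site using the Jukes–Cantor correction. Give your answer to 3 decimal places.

d = −(3/4) ln(1 − 4p/3) = −0.75 ln(1 − 0.490533) = −0.75 ln(0.509467)
  = −0.75 × (-0.674390) = 0.505793 substitutions/site.

0.506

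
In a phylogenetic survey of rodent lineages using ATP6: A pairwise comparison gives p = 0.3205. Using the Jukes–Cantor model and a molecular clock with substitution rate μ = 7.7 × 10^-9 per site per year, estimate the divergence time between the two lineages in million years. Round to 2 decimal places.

27.15

d = −(3/4) ln(1 − 4p/3) = −0.75 ln(1 − 0.427333) = −0.75 ln(0.572667)
  = −0.75 × (-0.557451) = 0.418088 substitutions/site.
Under a molecular clock d = 2μt, so t = d/(2μ) = 0.418088 / (2 × 7.7 × 10^-9) = 27.15 million years.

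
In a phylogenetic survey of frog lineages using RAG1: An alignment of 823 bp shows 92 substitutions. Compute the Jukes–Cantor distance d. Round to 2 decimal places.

0.12

p = 92/823 ≈ 0.111786.
d = −(3/4) ln(1 − 4p/3) = −0.75 ln(1 − 0.149048) = −0.75 ln(0.850952)
  = −0.75 × (-0.161400) = 0.121050 substitutions/site.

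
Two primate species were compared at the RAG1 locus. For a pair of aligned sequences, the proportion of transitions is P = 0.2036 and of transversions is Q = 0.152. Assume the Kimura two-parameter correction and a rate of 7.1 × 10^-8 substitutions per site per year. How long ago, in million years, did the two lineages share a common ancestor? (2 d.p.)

3.52

Under the Kimura two-parameter model, d = −½ ln(1 − 2P − Q) − ¼ ln(1 − 2Q).
1 − 2P − Q = 0.4408, giving −½ ln(0.4408) = 0.409582.
1 − 2Q = 0.696, giving −¼ ln(0.696) = 0.090601.
d = 0.409582 + 0.090601 = 0.500183.
Under a molecular clock d = 2μt, so t = d/(2μ) = 0.500183 / (2 × 7.1 × 10^-8) = 3.52 million years.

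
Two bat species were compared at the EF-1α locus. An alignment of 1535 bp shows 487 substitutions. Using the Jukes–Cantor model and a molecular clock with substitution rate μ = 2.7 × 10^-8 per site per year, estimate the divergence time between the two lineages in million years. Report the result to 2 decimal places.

p = 487/1535 ≈ 0.317264.
d = −(3/4) ln(1 − 4p/3) = −0.75 ln(1 − 0.423019) = −0.75 ln(0.576981)
  = −0.75 × (-0.549946) = 0.412460 substitutions/site.
Under a molecular clock d = 2μt, so t = d/(2μ) = 0.412460 / (2 × 2.7 × 10^-8) = 7.64 million years.

7.64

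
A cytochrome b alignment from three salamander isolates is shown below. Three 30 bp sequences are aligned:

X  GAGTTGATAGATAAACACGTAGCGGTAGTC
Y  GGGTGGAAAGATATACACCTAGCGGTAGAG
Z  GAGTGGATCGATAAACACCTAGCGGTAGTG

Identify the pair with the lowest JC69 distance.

X and Z

X–Y: 7/30 differ, p = 0.233, d = 0.280.
X–Z: 4/30 differ, p = 0.133, d = 0.147.
Y–Z: 5/30 differ, p = 0.167, d = 0.188.
The smallest distance is between X and Z.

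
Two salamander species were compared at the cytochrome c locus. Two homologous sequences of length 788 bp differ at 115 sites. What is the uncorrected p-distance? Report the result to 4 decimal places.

p = 115/788 = 0.145939… ≈ 0.1459 (to 4 d.p.).

0.1459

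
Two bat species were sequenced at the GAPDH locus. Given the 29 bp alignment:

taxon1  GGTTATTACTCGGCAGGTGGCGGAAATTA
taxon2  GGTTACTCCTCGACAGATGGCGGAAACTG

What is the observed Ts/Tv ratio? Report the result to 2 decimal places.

Transitions are A↔G and C↔T; transversions are all other mismatches.
Transitions: 5. Transversions: 1.
R = 5/1 = 5.00.

5.00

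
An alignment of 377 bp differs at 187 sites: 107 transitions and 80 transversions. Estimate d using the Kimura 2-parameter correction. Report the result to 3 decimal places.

P = 107/377 ≈ 0.28382 and Q = 80/377 ≈ 0.212202.
Under the Kimura two-parameter model, d = −½ ln(1 − 2P − Q) − ¼ ln(1 − 2Q).
1 − 2P − Q = 0.220158, giving −½ ln(0.220158) = 0.756705.
1 − 2Q = 0.575596, giving −¼ ln(0.575596) = 0.138087.
d = 0.756705 + 0.138087 = 0.894792.

0.895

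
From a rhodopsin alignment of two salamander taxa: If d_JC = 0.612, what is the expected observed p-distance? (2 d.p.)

p = (3/4)(1 − e^(−4d/3)) = 0.75 × (1 − e^(-0.816)) = 0.75 × (1 − 0.442197) = 0.418352.

0.42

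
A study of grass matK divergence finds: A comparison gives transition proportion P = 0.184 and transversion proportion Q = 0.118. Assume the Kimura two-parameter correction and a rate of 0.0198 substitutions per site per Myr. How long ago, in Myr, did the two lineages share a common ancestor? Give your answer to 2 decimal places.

10.10

Under the Kimura two-parameter model, d = −½ ln(1 − 2P − Q) − ¼ ln(1 − 2Q).
1 − 2P − Q = 0.514, giving −½ ln(0.514) = 0.332766.
1 − 2Q = 0.764, giving −¼ ln(0.764) = 0.067297.
d = 0.332766 + 0.067297 = 0.400063.
Under a molecular clock d = 2μt, so t = d/(2μ) = 0.400063 / (2 × 0.0198) = 10.10 Myr.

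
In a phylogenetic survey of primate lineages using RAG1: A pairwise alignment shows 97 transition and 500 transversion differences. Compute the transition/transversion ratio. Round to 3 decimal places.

0.194

R = 97/500 = 0.194.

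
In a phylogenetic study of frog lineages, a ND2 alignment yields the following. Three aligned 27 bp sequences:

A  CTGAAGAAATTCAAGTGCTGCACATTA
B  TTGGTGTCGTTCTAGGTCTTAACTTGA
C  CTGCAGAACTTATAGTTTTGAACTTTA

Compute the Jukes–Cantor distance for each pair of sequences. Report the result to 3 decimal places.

A–B: 13/27 sites differ → p ≈ 0.481481, d = −0.75 ln(1 − 0.641975) = 0.770364 ≈ 0.770.
A–C: 8/27 sites differ → p ≈ 0.296296, d = −0.75 ln(1 − 0.395061) = 0.376971 ≈ 0.377.
B–C: 11/27 sites differ → p ≈ 0.407407, d = −0.75 ln(1 − 0.543209) = 0.587647 ≈ 0.588.

d(A,B) = 0.770, d(A,C) = 0.377, d(B,C) = 0.588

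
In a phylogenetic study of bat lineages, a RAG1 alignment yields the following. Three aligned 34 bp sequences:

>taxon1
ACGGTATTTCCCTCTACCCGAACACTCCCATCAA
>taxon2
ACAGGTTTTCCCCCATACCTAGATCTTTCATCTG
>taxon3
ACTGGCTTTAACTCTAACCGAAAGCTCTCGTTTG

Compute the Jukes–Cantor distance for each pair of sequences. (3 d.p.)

taxon1–taxon2: 15/34 sites differ → p ≈ 0.441176, d = −0.75 ln(1 − 0.588235) = 0.665477 ≈ 0.665.
taxon1–taxon3: 13/34 sites differ → p ≈ 0.382353, d = −0.75 ln(1 − 0.509804) = 0.534712 ≈ 0.535.
taxon2–taxon3: 13/34 sites differ → p ≈ 0.382353, d = −0.75 ln(1 − 0.509804) = 0.534712 ≈ 0.535.

d(taxon1,taxon2) = 0.665, d(taxon1,taxon3) = 0.535, d(taxon2,taxon3) = 0.535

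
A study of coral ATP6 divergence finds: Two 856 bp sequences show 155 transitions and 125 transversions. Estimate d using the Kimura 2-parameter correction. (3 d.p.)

0.441

P = 155/856 ≈ 0.181075 and Q = 125/856 ≈ 0.146028.
Under the Kimura two-parameter model, d = −½ ln(1 − 2P − Q) − ¼ ln(1 − 2Q).
1 − 2P − Q = 0.491822, giving −½ ln(0.491822) = 0.354819.
1 − 2Q = 0.707944, giving −¼ ln(0.707944) = 0.086348.
d = 0.354819 + 0.086348 = 0.441167.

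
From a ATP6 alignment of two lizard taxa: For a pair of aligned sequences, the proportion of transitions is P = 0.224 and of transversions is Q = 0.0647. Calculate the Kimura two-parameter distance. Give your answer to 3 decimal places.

Under the Kimura two-parameter model, d = −½ ln(1 − 2P − Q) − ¼ ln(1 − 2Q).
1 − 2P − Q = 0.4873, giving −½ ln(0.4873) = 0.359438.
1 − 2Q = 0.8706, giving −¼ ln(0.8706) = 0.034643.
d = 0.359438 + 0.034643 = 0.394081.

0.394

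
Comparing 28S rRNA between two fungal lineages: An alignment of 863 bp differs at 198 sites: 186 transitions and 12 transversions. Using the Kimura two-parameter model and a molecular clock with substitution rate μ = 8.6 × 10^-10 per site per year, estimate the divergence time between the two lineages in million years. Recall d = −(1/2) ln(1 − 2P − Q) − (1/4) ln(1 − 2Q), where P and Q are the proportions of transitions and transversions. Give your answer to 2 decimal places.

175.24

P = 186/863 ≈ 0.215527 and Q = 12/863 ≈ 0.013905.
Under the Kimura two-parameter model, d = −½ ln(1 − 2P − Q) − ¼ ln(1 − 2Q).
1 − 2P − Q = 0.555041, giving −½ ln(0.555041) = 0.294357.
1 − 2Q = 0.97219, giving −¼ ln(0.97219) = 0.007051.
d = 0.294357 + 0.007051 = 0.301408.
Under a molecular clock d = 2μt, so t = d/(2μ) = 0.301408 / (2 × 8.6 × 10^-10) = 175.24 million years.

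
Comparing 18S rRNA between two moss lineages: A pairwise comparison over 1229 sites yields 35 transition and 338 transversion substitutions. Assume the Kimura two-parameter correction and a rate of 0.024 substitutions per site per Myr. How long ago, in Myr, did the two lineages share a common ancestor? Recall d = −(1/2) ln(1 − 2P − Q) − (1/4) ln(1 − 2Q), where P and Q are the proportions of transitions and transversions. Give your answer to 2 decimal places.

P = 35/1229 ≈ 0.028478 and Q = 338/1229 ≈ 0.27502.
Under the Kimura two-parameter model, d = −½ ln(1 − 2P − Q) − ¼ ln(1 − 2Q).
1 − 2P − Q = 0.668024, giving −½ ln(0.668024) = 0.201716.
1 − 2Q = 0.44996, giving −¼ ln(0.44996) = 0.199649.
d = 0.201716 + 0.199649 = 0.401365.
Under a molecular clock d = 2μt, so t = d/(2μ) = 0.401365 / (2 × 0.024) = 8.36 Myr.

8.36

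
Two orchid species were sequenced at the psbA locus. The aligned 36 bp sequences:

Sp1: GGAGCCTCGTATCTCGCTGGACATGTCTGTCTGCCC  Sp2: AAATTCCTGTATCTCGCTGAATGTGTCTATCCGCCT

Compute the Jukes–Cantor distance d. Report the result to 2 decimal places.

0.44

The sequences differ at 12 of 36 sites, so p = 12/36 ≈ 0.333333.
d = −(3/4) ln(1 − 4p/3) = −0.75 ln(1 − 0.444444) = −0.75 ln(0.555556)
  = −0.75 × (-0.587786) = 0.440840 substitutions/site.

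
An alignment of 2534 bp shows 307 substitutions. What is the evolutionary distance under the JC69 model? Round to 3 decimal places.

p = 307/2534 ≈ 0.121152.
d = −(3/4) ln(1 − 4p/3) = −0.75 ln(1 − 0.161536) = −0.75 ln(0.838464)
  = −0.75 × (-0.176184) = 0.132138 substitutions/site.

0.132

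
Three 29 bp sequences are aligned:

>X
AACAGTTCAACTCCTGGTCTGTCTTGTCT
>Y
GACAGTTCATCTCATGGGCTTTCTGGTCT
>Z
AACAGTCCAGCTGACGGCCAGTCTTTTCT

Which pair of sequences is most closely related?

X–Y: 6/29 differ, p = 0.207, d = 0.242.
X–Z: 8/29 differ, p = 0.276, d = 0.344.
Y–Z: 10/29 differ, p = 0.345, d = 0.462.
The smallest distance is between X and Y.

X and Y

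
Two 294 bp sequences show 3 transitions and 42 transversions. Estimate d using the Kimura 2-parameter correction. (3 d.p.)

P = 3/294 ≈ 0.010204 and Q = 42/294 ≈ 0.142857.
Under the Kimura two-parameter model, d = −½ ln(1 − 2P − Q) − ¼ ln(1 − 2Q).
1 − 2P − Q = 0.836735, giving −½ ln(0.836735) = 0.089124.
1 − 2Q = 0.714286, giving −¼ ln(0.714286) = 0.084118.
d = 0.089124 + 0.084118 = 0.173242.

0.173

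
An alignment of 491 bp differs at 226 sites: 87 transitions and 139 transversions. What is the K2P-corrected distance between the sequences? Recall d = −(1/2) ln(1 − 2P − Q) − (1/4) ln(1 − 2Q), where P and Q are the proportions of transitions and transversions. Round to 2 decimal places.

P = 87/491 ≈ 0.177189 and Q = 139/491 ≈ 0.283096.
Under the Kimura two-parameter model, d = −½ ln(1 − 2P − Q) − ¼ ln(1 − 2Q).
1 − 2P − Q = 0.362526, giving −½ ln(0.362526) = 0.507330.
1 − 2Q = 0.433808, giving −¼ ln(0.433808) = 0.208788.
d = 0.507330 + 0.208788 = 0.716118.

0.72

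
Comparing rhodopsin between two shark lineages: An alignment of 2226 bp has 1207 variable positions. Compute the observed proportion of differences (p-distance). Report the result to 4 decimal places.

p = 1207/2226 = 0.542228… ≈ 0.5422 (to 4 d.p.).

0.5422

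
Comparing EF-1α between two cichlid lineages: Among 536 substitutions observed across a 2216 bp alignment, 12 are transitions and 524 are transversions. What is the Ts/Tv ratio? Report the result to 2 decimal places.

R = 12/524 = 0.022900… ≈ 0.02 (to 2 d.p.).

0.02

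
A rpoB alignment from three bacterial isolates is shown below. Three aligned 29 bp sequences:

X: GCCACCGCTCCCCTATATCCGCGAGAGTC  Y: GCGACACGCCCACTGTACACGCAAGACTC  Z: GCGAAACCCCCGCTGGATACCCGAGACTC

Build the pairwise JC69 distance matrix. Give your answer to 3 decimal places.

X–Y: 11/29 sites differ → p ≈ 0.37931, d = −0.75 ln(1 − 0.505747) = 0.528531 ≈ 0.529.
X–Z: 11/29 sites differ → p ≈ 0.37931, d = −0.75 ln(1 − 0.505747) = 0.528531 ≈ 0.529.
Y–Z: 7/29 sites differ → p ≈ 0.241379, d = −0.75 ln(1 − 0.321839) = 0.291278 ≈ 0.291.

d(X,Y) = 0.529, d(X,Z) = 0.529, d(Y,Z) = 0.291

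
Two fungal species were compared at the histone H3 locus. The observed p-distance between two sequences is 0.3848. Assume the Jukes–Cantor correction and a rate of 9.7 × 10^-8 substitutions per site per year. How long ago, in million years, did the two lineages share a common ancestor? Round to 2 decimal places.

2.78

d = −(3/4) ln(1 − 4p/3) = −0.75 ln(1 − 0.513067) = −0.75 ln(0.486933)
  = −0.75 × (-0.719629) = 0.539722 substitutions/site.
Under a molecular clock d = 2μt, so t = d/(2μ) = 0.539722 / (2 × 9.7 × 10^-8) = 2.78 million years.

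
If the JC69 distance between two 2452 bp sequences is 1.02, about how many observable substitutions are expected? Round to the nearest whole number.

1367

Invert JC69: p = (3/4)(1 − e^(−4d/3)) = 0.75 × (1 − e^(-1.36)) = 0.75 × (1 − 0.256661) = 0.557504.
Expected differing sites = pL ≈ 0.557504 × 2452 = 1366.999808 ≈ 1367.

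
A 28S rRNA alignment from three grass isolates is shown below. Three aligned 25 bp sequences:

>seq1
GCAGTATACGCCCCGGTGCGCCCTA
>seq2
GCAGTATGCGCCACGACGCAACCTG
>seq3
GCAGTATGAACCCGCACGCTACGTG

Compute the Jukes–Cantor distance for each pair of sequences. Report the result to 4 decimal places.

d(seq1,seq2) = 0.3505, d(seq1,seq3) = 0.6626, d(seq2,seq3) = 0.3505

seq1–seq2: 7/25 sites differ → p = 0.28, d = −0.75 ln(1 − 0.373333) = 0.350505 ≈ 0.3505.
seq1–seq3: 11/25 sites differ → p = 0.44, d = −0.75 ln(1 − 0.586667) = 0.662626 ≈ 0.6626.
seq2–seq3: 7/25 sites differ → p = 0.28, d = −0.75 ln(1 − 0.373333) = 0.350505 ≈ 0.3505.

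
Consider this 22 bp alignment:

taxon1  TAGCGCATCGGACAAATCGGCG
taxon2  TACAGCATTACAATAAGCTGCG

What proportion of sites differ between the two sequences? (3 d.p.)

The sequences differ at 9 of 22 positions (sites 3, 4, 9, 10, 11, 13, 14, 17, 19).
p = 9/22 = 0.409090… ≈ 0.409 (to 3 d.p.).

0.409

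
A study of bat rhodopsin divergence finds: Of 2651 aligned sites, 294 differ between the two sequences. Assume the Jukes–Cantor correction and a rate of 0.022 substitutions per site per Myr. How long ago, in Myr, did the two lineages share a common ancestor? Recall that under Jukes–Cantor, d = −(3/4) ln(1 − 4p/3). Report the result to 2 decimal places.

p = 294/2651 ≈ 0.110902.
d = −(3/4) ln(1 − 4p/3) = −0.75 ln(1 − 0.147869) = −0.75 ln(0.852131)
  = −0.75 × (-0.160015) = 0.120011 substitutions/site.
Under a molecular clock d = 2μt, so t = d/(2μ) = 0.120011 / (2 × 0.022) = 2.73 Myr.

2.73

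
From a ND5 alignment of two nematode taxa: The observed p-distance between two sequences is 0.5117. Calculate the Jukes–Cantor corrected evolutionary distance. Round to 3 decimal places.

d = −(3/4) ln(1 − 4p/3) = −0.75 ln(1 − 0.682267) = −0.75 ln(0.317733)
  = −0.75 × (-1.146544) = 0.859908 substitutions/site.

0.860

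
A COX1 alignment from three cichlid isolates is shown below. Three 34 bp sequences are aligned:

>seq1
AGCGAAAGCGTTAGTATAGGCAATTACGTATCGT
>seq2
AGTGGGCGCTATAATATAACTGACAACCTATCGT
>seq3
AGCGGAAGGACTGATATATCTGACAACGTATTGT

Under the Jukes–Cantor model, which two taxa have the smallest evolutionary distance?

seq2 and seq3

seq1–seq2: 14/34 differ, p = 0.412, d = 0.597.
seq1–seq3: 13/34 differ, p = 0.382, d = 0.535.
seq2–seq3: 10/34 differ, p = 0.294, d = 0.373.
The smallest distance is between seq2 and seq3.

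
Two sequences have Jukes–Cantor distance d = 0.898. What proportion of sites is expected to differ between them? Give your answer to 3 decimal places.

p = (3/4)(1 − e^(−4d/3)) = 0.75 × (1 − e^(-1.197333)) = 0.75 × (1 − 0.301999) = 0.523501.

0.524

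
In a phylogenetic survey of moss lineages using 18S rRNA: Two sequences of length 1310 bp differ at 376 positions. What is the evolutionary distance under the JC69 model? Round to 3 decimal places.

p = 376/1310 ≈ 0.287023.
d = −(3/4) ln(1 − 4p/3) = −0.75 ln(1 − 0.382697) = −0.75 ln(0.617303)
  = −0.75 × (-0.482395) = 0.361796 substitutions/site.

0.362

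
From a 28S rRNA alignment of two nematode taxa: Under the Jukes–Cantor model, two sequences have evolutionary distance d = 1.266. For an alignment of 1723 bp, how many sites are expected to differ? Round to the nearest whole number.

Invert JC69: p = (3/4)(1 − e^(−4d/3)) = 0.75 × (1 − e^(-1.688)) = 0.75 × (1 − 0.184889) = 0.611333.
Expected differing sites = pL ≈ 0.611333 × 1723 = 1053.326759 ≈ 1053.

1053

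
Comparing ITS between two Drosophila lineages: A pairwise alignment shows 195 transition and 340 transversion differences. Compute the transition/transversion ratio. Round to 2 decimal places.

0.57

R = 195/340 = 0.573529… ≈ 0.57 (to 2 d.p.).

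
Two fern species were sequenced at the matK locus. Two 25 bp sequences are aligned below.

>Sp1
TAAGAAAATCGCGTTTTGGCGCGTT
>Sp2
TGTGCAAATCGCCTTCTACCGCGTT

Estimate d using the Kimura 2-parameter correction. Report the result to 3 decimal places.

Of 25 sites, 3 differences are transitions and 4 are transversions, so P = 3/25 = 0.12 and Q = 4/25 = 0.16.
Under the Kimura two-parameter model, d = −½ ln(1 − 2P − Q) − ¼ ln(1 − 2Q).
1 − 2P − Q = 0.6, giving −½ ln(0.6) = 0.255413.
1 − 2Q = 0.68, giving −¼ ln(0.68) = 0.096416.
d = 0.255413 + 0.096416 = 0.351829.

0.352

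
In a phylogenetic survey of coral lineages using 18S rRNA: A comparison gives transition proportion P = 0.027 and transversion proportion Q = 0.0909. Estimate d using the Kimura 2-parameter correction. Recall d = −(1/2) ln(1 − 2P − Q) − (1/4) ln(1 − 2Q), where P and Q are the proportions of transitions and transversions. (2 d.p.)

0.13

Under the Kimura two-parameter model, d = −½ ln(1 − 2P − Q) − ¼ ln(1 − 2Q).
1 − 2P − Q = 0.8551, giving −½ ln(0.8551) = 0.078268.
1 − 2Q = 0.8182, giving −¼ ln(0.8182) = 0.050162.
d = 0.078268 + 0.050162 = 0.128430.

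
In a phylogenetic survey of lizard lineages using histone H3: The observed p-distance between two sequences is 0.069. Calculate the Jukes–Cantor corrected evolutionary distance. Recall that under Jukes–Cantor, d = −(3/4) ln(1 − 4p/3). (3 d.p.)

0.072

d = −(3/4) ln(1 − 4p/3) = −0.75 ln(1 − 0.092) = −0.75 ln(0.908)
  = −0.75 × (-0.096511) = 0.072383 substitutions/site.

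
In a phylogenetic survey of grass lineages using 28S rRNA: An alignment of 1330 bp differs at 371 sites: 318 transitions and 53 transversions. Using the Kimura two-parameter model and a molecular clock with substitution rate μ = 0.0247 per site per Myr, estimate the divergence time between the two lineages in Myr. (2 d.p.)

7.81

P = 318/1330 ≈ 0.239098 and Q = 53/1330 ≈ 0.03985.
Under the Kimura two-parameter model, d = −½ ln(1 − 2P − Q) − ¼ ln(1 − 2Q).
1 − 2P − Q = 0.481954, giving −½ ln(0.481954) = 0.364953.
1 − 2Q = 0.9203, giving −¼ ln(0.9203) = 0.020764.
d = 0.364953 + 0.020764 = 0.385717.
Under a molecular clock d = 2μt, so t = d/(2μ) = 0.385717 / (2 × 0.0247) = 7.81 Myr.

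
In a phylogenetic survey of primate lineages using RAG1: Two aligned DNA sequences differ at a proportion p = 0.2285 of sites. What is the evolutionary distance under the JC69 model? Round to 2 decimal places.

0.27

d = −(3/4) ln(1 − 4p/3) = −0.75 ln(1 − 0.304667) = −0.75 ln(0.695333)
  = −0.75 × (-0.363364) = 0.272523 substitutions/site.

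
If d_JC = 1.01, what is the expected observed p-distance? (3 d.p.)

p = (3/4)(1 − e^(−4d/3)) = 0.75 × (1 − e^(-1.346667)) = 0.75 × (1 − 0.260106) = 0.554921.

0.555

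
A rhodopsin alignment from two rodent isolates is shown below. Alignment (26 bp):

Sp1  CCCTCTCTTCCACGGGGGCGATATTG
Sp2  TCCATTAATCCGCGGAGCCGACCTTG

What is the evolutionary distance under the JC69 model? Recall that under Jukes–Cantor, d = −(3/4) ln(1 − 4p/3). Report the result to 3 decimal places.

The sequences differ at 10 of 26 sites (1, 4, 5, 7, 8, 12, 16, 18, 22, 23), so p = 10/26 ≈ 0.384615.
d = −(3/4) ln(1 − 4p/3) = −0.75 ln(1 − 0.51282) = −0.75 ln(0.48718)
  = −0.75 × (-0.719122) = 0.539342 substitutions/site.

0.539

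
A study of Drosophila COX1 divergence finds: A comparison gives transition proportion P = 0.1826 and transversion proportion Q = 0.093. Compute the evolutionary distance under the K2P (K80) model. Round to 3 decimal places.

Under the Kimura two-parameter model, d = −½ ln(1 − 2P − Q) − ¼ ln(1 − 2Q).
1 − 2P − Q = 0.5418, giving −½ ln(0.5418) = 0.306429.
1 − 2Q = 0.814, giving −¼ ln(0.814) = 0.051449.
d = 0.306429 + 0.051449 = 0.357878.

0.358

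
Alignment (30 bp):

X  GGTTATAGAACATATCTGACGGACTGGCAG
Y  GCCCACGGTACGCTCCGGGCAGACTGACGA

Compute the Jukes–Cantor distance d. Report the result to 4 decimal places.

0.9313

The sequences differ at 16 of 30 sites, so p = 16/30 ≈ 0.533333.
d = −(3/4) ln(1 − 4p/3) = −0.75 ln(1 − 0.711111) = −0.75 ln(0.288889)
  = −0.75 × (-1.241713) = 0.931285 substitutions/site.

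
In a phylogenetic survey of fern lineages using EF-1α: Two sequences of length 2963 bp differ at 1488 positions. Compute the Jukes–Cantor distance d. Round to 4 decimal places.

p = 1488/2963 ≈ 0.502194.
d = −(3/4) ln(1 − 4p/3) = −0.75 ln(1 − 0.669592) = −0.75 ln(0.330408)
  = −0.75 × (-1.107427) = 0.830570 substitutions/site.

0.8306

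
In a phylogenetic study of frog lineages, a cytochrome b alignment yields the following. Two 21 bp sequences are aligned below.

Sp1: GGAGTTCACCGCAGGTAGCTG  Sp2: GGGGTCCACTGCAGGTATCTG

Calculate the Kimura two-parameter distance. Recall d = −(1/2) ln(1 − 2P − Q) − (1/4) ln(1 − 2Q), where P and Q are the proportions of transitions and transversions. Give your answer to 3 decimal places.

0.228

Of 21 sites, 3 differences are transitions and 1 are transversions, so P = 3/21 ≈ 0.142857 and Q = 1/21 ≈ 0.047619.
Under the Kimura two-parameter model, d = −½ ln(1 − 2P − Q) − ¼ ln(1 − 2Q).
1 − 2P − Q = 0.666667, giving −½ ln(0.666667) = 0.202732.
1 − 2Q = 0.904762, giving −¼ ln(0.904762) = 0.025021.
d = 0.202732 + 0.025021 = 0.227753.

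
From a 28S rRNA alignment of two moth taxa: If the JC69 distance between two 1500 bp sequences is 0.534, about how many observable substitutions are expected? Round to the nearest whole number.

Invert JC69: p = (3/4)(1 − e^(−4d/3)) = 0.75 × (1 − e^(-0.712)) = 0.75 × (1 − 0.490662) = 0.382004.
Expected differing sites = pL ≈ 0.382004 × 1500 = 573.006 ≈ 573.

573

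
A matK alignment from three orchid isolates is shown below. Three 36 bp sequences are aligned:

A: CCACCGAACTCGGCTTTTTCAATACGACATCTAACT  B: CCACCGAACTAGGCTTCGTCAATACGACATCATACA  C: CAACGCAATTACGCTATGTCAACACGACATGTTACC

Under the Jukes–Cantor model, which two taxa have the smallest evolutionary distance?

A and B

A–B: 6/36 differ, p = 0.167, d = 0.188.
A–C: 12/36 differ, p = 0.333, d = 0.441.
B–C: 11/36 differ, p = 0.306, d = 0.392.
The smallest distance is between A and B.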